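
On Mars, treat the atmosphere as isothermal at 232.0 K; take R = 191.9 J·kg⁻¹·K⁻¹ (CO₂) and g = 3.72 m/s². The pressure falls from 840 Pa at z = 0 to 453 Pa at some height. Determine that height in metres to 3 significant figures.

Scale height: H = RT/g = 191.9 × 232.0 / 3.72 = 11968 m.
Invert the barometric formula: z = H ln(P₀/P).
P₀/P = 840/453 = 1.8543; ln(1.8543) = 0.61751.
z = 11968 × 0.61751 = 7390.4 m.

z ≈ 7390 m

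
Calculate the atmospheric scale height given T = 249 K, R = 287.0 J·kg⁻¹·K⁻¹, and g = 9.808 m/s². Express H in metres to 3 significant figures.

The scale height of an isothermal atmosphere is H = RT/g.
H = 287.0 × 249 / 9.808 = 71463/9.808 = 7286.2 m.

H ≈ 7290 m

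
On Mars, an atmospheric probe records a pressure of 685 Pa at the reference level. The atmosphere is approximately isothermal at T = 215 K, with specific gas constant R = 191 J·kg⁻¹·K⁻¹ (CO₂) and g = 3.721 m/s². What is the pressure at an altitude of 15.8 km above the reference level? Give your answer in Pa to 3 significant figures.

Scale height: H = RT/g = 191 × 215 / 3.721 = 11036 m.
Barometric formula: P = P₀ exp(−z/H).
z/H = 15800/11036 = 1.4317; exp(−1.4317) = 0.23890.
P = 685 × 0.23890 = 163.65 Pa.

P ≈ 164 Pa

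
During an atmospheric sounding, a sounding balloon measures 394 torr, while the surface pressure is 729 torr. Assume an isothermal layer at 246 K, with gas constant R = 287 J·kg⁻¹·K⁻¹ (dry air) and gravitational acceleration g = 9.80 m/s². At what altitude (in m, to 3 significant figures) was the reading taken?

z ≈ 4430 m

Scale height: H = RT/g = 287 × 246 / 9.80 = 7204.3 m.
Invert the barometric formula: z = H ln(P₀/P).
P₀/P = 729/394 = 1.8503; ln(1.8503) = 0.61535.
z = 7204.3 × 0.61535 = 4433.2 m.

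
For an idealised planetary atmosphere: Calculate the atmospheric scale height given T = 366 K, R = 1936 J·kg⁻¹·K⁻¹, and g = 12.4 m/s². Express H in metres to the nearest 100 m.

H ≈ 57100 m

The scale height of an isothermal atmosphere is H = RT/g.
H = 1936 × 366 / 12.4 = 708580/12.4 = 57144 m.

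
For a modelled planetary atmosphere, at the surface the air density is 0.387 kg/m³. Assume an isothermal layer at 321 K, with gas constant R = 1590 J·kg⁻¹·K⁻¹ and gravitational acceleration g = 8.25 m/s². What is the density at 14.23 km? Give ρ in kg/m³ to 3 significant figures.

ρ ≈ 0.307 kg/m³

Scale height: H = RT/g = 1590 × 321 / 8.25 = 61865 m.
In an isothermal atmosphere, density decays like pressure: ρ = ρ₀ exp(−z/H).
z/H = 14230/61865 = 0.23002; exp(−0.23002) = 0.79452.
ρ = 0.387 × 0.79452 = 0.30748 kg/m³.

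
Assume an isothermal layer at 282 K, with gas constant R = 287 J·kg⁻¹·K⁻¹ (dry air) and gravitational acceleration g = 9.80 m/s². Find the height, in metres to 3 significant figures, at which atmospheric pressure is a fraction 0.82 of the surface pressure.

z ≈ 1640 m

Scale height: H = RT/g = 287 × 282 / 9.80 = 8258.6 m.
Set P/P₀ = exp(−z/H) = 0.82, so z = −H ln(0.82).
−ln(0.82) = 0.19845; z = 8258.6 × 0.19845 = 1638.9 m.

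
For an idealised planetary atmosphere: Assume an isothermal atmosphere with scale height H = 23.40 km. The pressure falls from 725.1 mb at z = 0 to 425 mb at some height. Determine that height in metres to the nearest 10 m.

Invert the barometric formula: z = H ln(P₀/P).
P₀/P = 725.1/425 = 1.7061; ln(1.7061) = 0.53421.
z = 23400 × 0.53421 = 12501 m.

z ≈ 12500 m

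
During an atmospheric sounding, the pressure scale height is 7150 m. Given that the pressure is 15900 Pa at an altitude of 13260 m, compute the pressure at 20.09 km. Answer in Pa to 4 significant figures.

P ≈ 6117 Pa

Between two levels, P₂ = P₁ exp(−Δz/H) with Δz = z₂ − z₁.
Δz = 20090 − 13260 = 6830.0 m; Δz/H = 6830.0/7150.0 = 0.95524.
P₂ = 15900 × exp(−0.95524) = 15900 × 0.38472 = 6117.0 Pa.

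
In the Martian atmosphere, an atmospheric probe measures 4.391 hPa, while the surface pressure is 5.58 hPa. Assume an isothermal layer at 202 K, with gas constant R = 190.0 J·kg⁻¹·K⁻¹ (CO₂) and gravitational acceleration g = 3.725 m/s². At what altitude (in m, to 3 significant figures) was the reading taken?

z ≈ 2470 m

Scale height: H = RT/g = 190.0 × 202 / 3.725 = 10303 m.
Invert the barometric formula: z = H ln(P₀/P).
P₀/P = 5.58/4.391 = 1.2708; ln(1.2708) = 0.23965.
z = 10303 × 0.23965 = 2469.1 m.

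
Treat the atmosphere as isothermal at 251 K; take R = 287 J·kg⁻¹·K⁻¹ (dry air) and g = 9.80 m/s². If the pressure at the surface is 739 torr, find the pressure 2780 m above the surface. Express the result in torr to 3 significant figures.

P ≈ 506 torr

Scale height: H = RT/g = 287 × 251 / 9.80 = 7350.7 m.
Barometric formula: P = P₀ exp(−z/H).
z/H = 2780.0/7350.7 = 0.37820; exp(−0.37820) = 0.68509.
P = 739 × 0.68509 = 506.28 torr.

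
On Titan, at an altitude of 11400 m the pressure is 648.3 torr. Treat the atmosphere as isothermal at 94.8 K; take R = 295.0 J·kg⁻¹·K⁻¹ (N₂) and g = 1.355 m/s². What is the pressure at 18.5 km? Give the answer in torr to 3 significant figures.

Scale height: H = RT/g = 295.0 × 94.8 / 1.355 = 20639 m.
Between two levels, P₂ = P₁ exp(−Δz/H) with Δz = z₂ − z₁.
Δz = 18500 − 11400 = 7100.0 m; Δz/H = 7100.0/20639 = 0.34401.
P₂ = 648.3 × exp(−0.34401) = 648.3 × 0.70892 = 459.59 torr.

P ≈ 460 torr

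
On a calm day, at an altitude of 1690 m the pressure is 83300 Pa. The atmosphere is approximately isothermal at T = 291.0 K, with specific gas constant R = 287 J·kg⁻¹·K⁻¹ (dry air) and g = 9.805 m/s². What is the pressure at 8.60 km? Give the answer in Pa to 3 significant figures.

P ≈ 37000 Pa

Scale height: H = RT/g = 287 × 291.0 / 9.805 = 8517.8 m.
Between two levels, P₂ = P₁ exp(−Δz/H) with Δz = z₂ − z₁.
Δz = 8600.0 − 1690.0 = 6910.0 m; Δz/H = 6910.0/8517.8 = 0.81124.
P₂ = 83300 × exp(−0.81124) = 83300 × 0.44431 = 37011 Pa.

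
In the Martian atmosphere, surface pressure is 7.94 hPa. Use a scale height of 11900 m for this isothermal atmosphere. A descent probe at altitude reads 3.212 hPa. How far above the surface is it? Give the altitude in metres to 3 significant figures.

z ≈ 10800 m

Invert the barometric formula: z = H ln(P₀/P).
P₀/P = 7.94/3.212 = 2.4720; ln(2.4720) = 0.90503.
z = 11900 × 0.90503 = 10770 m.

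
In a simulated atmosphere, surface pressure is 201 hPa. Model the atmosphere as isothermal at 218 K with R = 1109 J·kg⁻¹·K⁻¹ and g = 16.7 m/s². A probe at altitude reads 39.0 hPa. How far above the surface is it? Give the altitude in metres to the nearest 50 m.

Scale height: H = RT/g = 1109 × 218 / 16.7 = 14477 m.
Invert the barometric formula: z = H ln(P₀/P).
P₀/P = 201/39.0 = 5.1538; ln(5.1538) = 1.6397.
z = 14477 × 1.6397 = 23738 m.

z ≈ 23750 m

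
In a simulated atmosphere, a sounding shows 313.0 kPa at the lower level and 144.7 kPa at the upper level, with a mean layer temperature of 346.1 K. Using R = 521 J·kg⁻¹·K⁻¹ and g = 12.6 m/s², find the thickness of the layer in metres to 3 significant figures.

Hypsometric equation: Δz = (R T̄/g) ln(P₁/P₂).
R T̄/g = 521 × 346.1 / 12.6 = 14311 m.
ln(313.0/144.7) = ln(2.1631) = 0.77154.
Δz = 14311 × 0.77154 = 11042 m.

Δz ≈ 11000 m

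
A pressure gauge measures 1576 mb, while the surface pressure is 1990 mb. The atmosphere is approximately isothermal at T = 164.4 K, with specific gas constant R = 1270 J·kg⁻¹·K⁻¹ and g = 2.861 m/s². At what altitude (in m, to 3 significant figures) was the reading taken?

z ≈ 17000 m

Scale height: H = RT/g = 1270 × 164.4 / 2.861 = 72977 m.
Invert the barometric formula: z = H ln(P₀/P).
P₀/P = 1990/1576 = 1.2627; ln(1.2627) = 0.23325.
z = 72977 × 0.23325 = 17022 m.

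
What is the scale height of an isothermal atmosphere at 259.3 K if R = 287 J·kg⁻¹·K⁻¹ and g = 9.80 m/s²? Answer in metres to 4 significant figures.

H ≈ 7594 m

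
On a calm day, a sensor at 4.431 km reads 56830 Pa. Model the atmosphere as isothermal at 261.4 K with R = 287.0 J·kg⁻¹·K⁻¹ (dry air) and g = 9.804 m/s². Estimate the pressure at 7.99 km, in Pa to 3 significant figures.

P ≈ 35700 Pa

Scale height: H = RT/g = 287.0 × 261.4 / 9.804 = 7652.2 m.
Between two levels, P₂ = P₁ exp(−Δz/H) with Δz = z₂ − z₁.
Δz = 7990.0 − 4431.0 = 3559.0 m; Δz/H = 3559.0/7652.2 = 0.46510.
P₂ = 56830 × exp(−0.46510) = 56830 × 0.62807 = 35693 Pa.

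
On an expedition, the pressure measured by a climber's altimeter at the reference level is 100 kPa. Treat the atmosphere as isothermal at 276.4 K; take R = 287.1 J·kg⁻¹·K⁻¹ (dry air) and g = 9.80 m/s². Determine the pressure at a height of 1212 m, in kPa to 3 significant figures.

Scale height: H = RT/g = 287.1 × 276.4 / 9.80 = 8097.4 m.
Barometric formula: P = P₀ exp(−z/H).
z/H = 1212.0/8097.4 = 0.14968; exp(−0.14968) = 0.86098.
P = 100 × 0.86098 = 86.098 kPa.

P ≈ 86.1 kPa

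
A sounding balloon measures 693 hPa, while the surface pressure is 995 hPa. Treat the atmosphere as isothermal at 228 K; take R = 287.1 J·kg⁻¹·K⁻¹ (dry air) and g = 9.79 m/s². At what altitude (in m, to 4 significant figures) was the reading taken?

Scale height: H = RT/g = 287.1 × 228 / 9.79 = 6686.3 m.
Invert the barometric formula: z = H ln(P₀/P).
P₀/P = 995/693 = 1.4358; ln(1.4358) = 0.36172.
z = 6686.3 × 0.36172 = 2418.6 m.

z ≈ 2419 m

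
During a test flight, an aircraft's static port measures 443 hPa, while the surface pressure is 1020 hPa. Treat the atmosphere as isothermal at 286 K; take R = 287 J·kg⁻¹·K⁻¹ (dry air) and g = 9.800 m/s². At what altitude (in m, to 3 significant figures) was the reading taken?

z ≈ 6990 m

Scale height: H = RT/g = 287 × 286 / 9.800 = 8375.7 m.
Invert the barometric formula: z = H ln(P₀/P).
P₀/P = 1020/443 = 2.3025; ln(2.3025) = 0.83400.
z = 8375.7 × 0.83400 = 6985.3 m.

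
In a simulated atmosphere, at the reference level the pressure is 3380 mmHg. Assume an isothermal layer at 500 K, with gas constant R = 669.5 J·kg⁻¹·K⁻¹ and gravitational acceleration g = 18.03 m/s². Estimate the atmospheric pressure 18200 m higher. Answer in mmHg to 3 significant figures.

P ≈ 1270 mmHg

Scale height: H = RT/g = 669.5 × 500 / 18.03 = 18566 m.
Barometric formula: P = P₀ exp(−z/H).
z/H = 18200/18566 = 0.98029; exp(−0.98029) = 0.37520.
P = 3380 × 0.37520 = 1268.2 mmHg.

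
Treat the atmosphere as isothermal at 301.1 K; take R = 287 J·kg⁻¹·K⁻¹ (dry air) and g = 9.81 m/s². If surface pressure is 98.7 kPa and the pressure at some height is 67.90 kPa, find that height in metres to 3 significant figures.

Scale height: H = RT/g = 287 × 301.1 / 9.81 = 8808.9 m.
Invert the barometric formula: z = H ln(P₀/P).
P₀/P = 98.7/67.90 = 1.4536; ln(1.4536) = 0.37404.
z = 8808.9 × 0.37404 = 3294.9 m.

z ≈ 3290 m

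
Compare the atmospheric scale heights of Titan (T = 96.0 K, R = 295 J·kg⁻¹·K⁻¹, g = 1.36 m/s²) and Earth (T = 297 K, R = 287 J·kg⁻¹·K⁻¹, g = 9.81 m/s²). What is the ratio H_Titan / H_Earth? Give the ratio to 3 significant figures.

H_Titan/H_Earth ≈ 2.40

H = RT/g for each body.
H_Titan = 295 × 96.0 / 1.36 = 20824 m.
H_Earth = 287 × 297 / 9.81 = 8689.0 m.
H_Titan/H_Earth = 20824/8689.0 = 2.3966.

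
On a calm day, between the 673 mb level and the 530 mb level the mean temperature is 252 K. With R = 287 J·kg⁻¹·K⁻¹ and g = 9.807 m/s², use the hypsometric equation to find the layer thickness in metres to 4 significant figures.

Hypsometric equation: Δz = (R T̄/g) ln(P₁/P₂).
R T̄/g = 287 × 252 / 9.807 = 7374.7 m.
ln(673/530) = ln(1.2698) = 0.23886.
Δz = 7374.7 × 0.23886 = 1761.5 m.

Δz ≈ 1762 m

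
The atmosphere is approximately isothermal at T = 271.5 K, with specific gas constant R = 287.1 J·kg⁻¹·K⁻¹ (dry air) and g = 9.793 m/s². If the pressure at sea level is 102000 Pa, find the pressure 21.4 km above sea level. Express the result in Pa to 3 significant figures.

P ≈ 6930 Pa

Scale height: H = RT/g = 287.1 × 271.5 / 9.793 = 7959.5 m.
Barometric formula: P = P₀ exp(−z/H).
z/H = 21400/7959.5 = 2.6886; exp(−2.6886) = 0.067976.
P = 102000 × 0.067976 = 6933.6 Pa.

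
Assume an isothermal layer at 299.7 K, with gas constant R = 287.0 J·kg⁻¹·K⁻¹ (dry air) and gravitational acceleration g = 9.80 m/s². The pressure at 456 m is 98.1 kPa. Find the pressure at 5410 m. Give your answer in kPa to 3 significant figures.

P ≈ 55.8 kPa

Scale height: H = RT/g = 287.0 × 299.7 / 9.80 = 8776.9 m.
Between two levels, P₂ = P₁ exp(−Δz/H) with Δz = z₂ − z₁.
Δz = 5410.0 − 456.00 = 4954.0 m; Δz/H = 4954.0/8776.9 = 0.56444.
P₂ = 98.1 × exp(−0.56444) = 98.1 × 0.56868 = 55.788 kPa.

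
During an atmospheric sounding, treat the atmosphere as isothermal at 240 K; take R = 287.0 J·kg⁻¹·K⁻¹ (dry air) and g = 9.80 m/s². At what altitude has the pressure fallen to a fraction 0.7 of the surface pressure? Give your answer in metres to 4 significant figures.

z ≈ 2507 m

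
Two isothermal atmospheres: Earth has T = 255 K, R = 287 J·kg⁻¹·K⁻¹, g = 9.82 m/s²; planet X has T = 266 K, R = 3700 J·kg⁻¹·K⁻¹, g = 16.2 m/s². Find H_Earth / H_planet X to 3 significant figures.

H_Earth/H_planet X ≈ 0.123

H = RT/g for each body.
H_Earth = 287 × 255 / 9.82 = 7452.6 m.
H_planet X = 3700 × 266 / 16.2 = 60753 m.
H_Earth/H_planet X = 7452.6/60753 = 0.12267.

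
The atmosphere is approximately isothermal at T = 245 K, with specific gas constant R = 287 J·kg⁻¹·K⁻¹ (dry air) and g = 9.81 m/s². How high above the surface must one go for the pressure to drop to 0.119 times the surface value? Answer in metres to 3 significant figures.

Scale height: H = RT/g = 287 × 245 / 9.81 = 7167.7 m.
Set P/P₀ = exp(−z/H) = 0.119, so z = −H ln(0.119).
−ln(0.119) = 2.1286; z = 7167.7 × 2.1286 = 15257 m.

z ≈ 15300 m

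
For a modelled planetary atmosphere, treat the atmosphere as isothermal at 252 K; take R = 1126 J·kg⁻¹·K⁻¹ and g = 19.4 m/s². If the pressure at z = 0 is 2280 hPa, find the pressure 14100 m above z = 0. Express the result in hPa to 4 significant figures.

Scale height: H = RT/g = 1126 × 252 / 19.4 = 14626 m.
Barometric formula: P = P₀ exp(−z/H).
z/H = 14100/14626 = 0.96404; exp(−0.96404) = 0.38135.
P = 2280 × 0.38135 = 869.48 hPa.

P ≈ 869.5 hPa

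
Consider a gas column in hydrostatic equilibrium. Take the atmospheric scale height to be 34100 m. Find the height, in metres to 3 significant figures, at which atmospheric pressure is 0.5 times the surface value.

Set P/P₀ = exp(−z/H) = 0.5, so z = −H ln(0.5).
−ln(0.5) = 0.69315; z = 34100 × 0.69315 = 23636 m.

z ≈ 23600 m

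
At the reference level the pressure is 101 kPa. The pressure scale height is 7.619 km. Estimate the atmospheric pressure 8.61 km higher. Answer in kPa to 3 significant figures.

P ≈ 32.6 kPa

Barometric formula: P = P₀ exp(−z/H).
z/H = 8610.0/7619.0 = 1.1301; exp(−1.1301) = 0.32300.
P = 101 × 0.32300 = 32.623 kPa.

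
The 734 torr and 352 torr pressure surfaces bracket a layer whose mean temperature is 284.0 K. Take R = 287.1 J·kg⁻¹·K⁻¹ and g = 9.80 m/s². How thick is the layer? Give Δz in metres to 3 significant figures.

Δz ≈ 6110 m

Hypsometric equation: Δz = (R T̄/g) ln(P₁/P₂).
R T̄/g = 287.1 × 284.0 / 9.80 = 8320.0 m.
ln(734/352) = ln(2.0852) = 0.73486.
Δz = 8320.0 × 0.73486 = 6114.0 m.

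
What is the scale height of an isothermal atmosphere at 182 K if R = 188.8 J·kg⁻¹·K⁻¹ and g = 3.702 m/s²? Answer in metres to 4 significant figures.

The scale height of an isothermal atmosphere is H = RT/g.
H = 188.8 × 182 / 3.702 = 34362/3.702 = 9282.0 m.

H ≈ 9282 m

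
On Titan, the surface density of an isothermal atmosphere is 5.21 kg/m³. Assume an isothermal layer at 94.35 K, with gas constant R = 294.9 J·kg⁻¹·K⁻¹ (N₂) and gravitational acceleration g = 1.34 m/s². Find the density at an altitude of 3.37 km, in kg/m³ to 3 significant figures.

Scale height: H = RT/g = 294.9 × 94.35 / 1.34 = 20764 m.
In an isothermal atmosphere, density decays like pressure: ρ = ρ₀ exp(−z/H).
z/H = 3370.0/20764 = 0.16230; exp(−0.16230) = 0.85019.
ρ = 5.21 × 0.85019 = 4.4295 kg/m³.

ρ ≈ 4.43 kg/m³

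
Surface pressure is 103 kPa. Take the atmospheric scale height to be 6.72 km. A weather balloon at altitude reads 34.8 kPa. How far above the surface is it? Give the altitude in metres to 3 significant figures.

z ≈ 7290 m

Invert the barometric formula: z = H ln(P₀/P).
P₀/P = 103/34.8 = 2.9598; ln(2.9598) = 1.0851.
z = 6720.0 × 1.0851 = 7291.9 m.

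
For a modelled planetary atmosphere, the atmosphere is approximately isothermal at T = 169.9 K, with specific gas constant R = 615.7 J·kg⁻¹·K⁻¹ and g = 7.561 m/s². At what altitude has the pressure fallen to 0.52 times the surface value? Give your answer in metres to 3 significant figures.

z ≈ 9050 m

Scale height: H = RT/g = 615.7 × 169.9 / 7.561 = 13835 m.
Set P/P₀ = exp(−z/H) = 0.52, so z = −H ln(0.52).
−ln(0.52) = 0.65393; z = 13835 × 0.65393 = 9047.1 m.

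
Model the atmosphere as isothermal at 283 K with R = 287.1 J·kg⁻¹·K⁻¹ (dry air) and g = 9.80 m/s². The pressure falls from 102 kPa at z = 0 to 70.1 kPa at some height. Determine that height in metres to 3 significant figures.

Scale height: H = RT/g = 287.1 × 283 / 9.80 = 8290.7 m.
Invert the barometric formula: z = H ln(P₀/P).
P₀/P = 102/70.1 = 1.4551; ln(1.4551) = 0.37507.
z = 8290.7 × 0.37507 = 3109.6 m.

z ≈ 3110 m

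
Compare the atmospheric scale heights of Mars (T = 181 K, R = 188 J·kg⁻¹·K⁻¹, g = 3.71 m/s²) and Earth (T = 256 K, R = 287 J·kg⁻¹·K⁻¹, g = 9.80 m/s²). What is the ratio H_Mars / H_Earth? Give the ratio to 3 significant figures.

H_Mars/H_Earth ≈ 1.22

H = RT/g for each body.
H_Mars = 188 × 181 / 3.71 = 9172.0 m.
H_Earth = 287 × 256 / 9.80 = 7497.1 m.
H_Mars/H_Earth = 9172.0/7497.1 = 1.2234.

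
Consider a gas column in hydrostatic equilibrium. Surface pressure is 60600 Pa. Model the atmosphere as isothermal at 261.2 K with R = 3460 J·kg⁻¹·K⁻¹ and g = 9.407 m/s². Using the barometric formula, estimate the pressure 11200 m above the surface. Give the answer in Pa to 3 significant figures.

Scale height: H = RT/g = 3460 × 261.2 / 9.407 = 96072 m.
Barometric formula: P = P₀ exp(−z/H).
z/H = 11200/96072 = 0.11658; exp(−0.11658) = 0.88996.
P = 60600 × 0.88996 = 53932 Pa.

P ≈ 53900 Pa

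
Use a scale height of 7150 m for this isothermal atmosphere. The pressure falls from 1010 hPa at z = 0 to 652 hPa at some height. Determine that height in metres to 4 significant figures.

z ≈ 3129 m

Invert the barometric formula: z = H ln(P₀/P).
P₀/P = 1010/652 = 1.5491; ln(1.5491) = 0.43767.
z = 7150.0 × 0.43767 = 3129.3 m.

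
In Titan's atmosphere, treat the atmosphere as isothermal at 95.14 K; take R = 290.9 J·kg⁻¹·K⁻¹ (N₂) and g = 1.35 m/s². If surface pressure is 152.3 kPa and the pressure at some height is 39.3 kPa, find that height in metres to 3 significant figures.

Scale height: H = RT/g = 290.9 × 95.14 / 1.35 = 20501 m.
Invert the barometric formula: z = H ln(P₀/P).
P₀/P = 152.3/39.3 = 3.8753; ln(3.8753) = 1.3546.
z = 20501 × 1.3546 = 27771 m.

z ≈ 27800 m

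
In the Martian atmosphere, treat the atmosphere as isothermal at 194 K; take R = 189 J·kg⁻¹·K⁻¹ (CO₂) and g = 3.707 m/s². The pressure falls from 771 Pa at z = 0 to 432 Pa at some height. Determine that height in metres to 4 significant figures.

z ≈ 5729 m

Scale height: H = RT/g = 189 × 194 / 3.707 = 9891.0 m.
Invert the barometric formula: z = H ln(P₀/P).
P₀/P = 771/432 = 1.7847; ln(1.7847) = 0.57925.
z = 9891.0 × 0.57925 = 5729.4 m.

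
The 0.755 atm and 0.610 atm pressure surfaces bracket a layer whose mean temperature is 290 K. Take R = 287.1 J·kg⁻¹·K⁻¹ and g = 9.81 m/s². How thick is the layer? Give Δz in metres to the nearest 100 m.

Hypsometric equation: Δz = (R T̄/g) ln(P₁/P₂).
R T̄/g = 287.1 × 290 / 9.81 = 8487.2 m.
ln(0.755/0.610) = ln(1.2377) = 0.21325.
Δz = 8487.2 × 0.21325 = 1809.9 m.

Δz ≈ 1800 m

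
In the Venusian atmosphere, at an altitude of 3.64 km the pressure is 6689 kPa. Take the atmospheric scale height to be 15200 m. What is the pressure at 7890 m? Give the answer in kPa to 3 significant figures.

Between two levels, P₂ = P₁ exp(−Δz/H) with Δz = z₂ − z₁.
Δz = 7890.0 − 3640.0 = 4250.0 m; Δz/H = 4250.0/15200 = 0.27961.
P₂ = 6689 × exp(−0.27961) = 6689 × 0.75608 = 5057.4 kPa.

P ≈ 5060 kPa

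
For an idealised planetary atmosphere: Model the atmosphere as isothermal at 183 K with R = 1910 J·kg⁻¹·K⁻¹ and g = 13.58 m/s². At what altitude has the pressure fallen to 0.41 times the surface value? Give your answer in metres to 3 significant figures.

z ≈ 22900 m

Scale height: H = RT/g = 1910 × 183 / 13.58 = 25739 m.
Set P/P₀ = exp(−z/H) = 0.41, so z = −H ln(0.41).
−ln(0.41) = 0.89160; z = 25739 × 0.89160 = 22949 m.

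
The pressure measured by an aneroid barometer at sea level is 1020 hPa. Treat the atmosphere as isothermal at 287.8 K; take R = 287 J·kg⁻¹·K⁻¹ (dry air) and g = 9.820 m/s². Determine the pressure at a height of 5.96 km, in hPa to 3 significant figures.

P ≈ 502 hPa

Scale height: H = RT/g = 287 × 287.8 / 9.820 = 8411.3 m.
Barometric formula: P = P₀ exp(−z/H).
z/H = 5960.0/8411.3 = 0.70857; exp(−0.70857) = 0.49235.
P = 1020 × 0.49235 = 502.20 hPa.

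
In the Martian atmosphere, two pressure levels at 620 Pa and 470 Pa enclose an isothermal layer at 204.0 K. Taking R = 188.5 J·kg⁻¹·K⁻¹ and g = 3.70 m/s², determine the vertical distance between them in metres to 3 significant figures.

Hypsometric equation: Δz = (R T̄/g) ln(P₁/P₂).
R T̄/g = 188.5 × 204.0 / 3.70 = 10393 m.
ln(620/470) = ln(1.3191) = 0.27695.
Δz = 10393 × 0.27695 = 2878.3 m.

Δz ≈ 2880 m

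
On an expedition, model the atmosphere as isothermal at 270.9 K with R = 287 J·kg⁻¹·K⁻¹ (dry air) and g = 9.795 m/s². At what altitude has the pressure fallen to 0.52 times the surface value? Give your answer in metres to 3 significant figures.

Scale height: H = RT/g = 287 × 270.9 / 9.795 = 7937.5 m.
Set P/P₀ = exp(−z/H) = 0.52, so z = −H ln(0.52).
−ln(0.52) = 0.65393; z = 7937.5 × 0.65393 = 5190.6 m.

z ≈ 5190 m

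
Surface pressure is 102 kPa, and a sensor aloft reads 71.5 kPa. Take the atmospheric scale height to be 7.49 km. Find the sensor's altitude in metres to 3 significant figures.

Invert the barometric formula: z = H ln(P₀/P).
P₀/P = 102/71.5 = 1.4266; ln(1.4266) = 0.35529.
z = 7490.0 × 0.35529 = 2661.1 m.

z ≈ 2660 m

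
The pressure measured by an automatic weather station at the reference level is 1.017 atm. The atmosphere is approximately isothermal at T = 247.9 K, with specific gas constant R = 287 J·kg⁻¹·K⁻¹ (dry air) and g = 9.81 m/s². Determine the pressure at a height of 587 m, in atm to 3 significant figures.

Scale height: H = RT/g = 287 × 247.9 / 9.81 = 7252.5 m.
Barometric formula: P = P₀ exp(−z/H).
z/H = 587.00/7252.5 = 0.080938; exp(−0.080938) = 0.92225.
P = 1.017 × 0.92225 = 0.93793 atm.

P ≈ 0.938 atm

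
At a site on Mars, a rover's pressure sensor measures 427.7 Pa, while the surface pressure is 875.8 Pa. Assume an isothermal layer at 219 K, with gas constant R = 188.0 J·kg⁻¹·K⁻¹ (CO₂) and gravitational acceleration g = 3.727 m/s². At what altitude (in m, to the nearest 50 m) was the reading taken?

Scale height: H = RT/g = 188.0 × 219 / 3.727 = 11047 m.
Invert the barometric formula: z = H ln(P₀/P).
P₀/P = 875.8/427.7 = 2.0477; ln(2.0477) = 0.71672.
z = 11047 × 0.71672 = 7917.6 m.

z ≈ 7900 m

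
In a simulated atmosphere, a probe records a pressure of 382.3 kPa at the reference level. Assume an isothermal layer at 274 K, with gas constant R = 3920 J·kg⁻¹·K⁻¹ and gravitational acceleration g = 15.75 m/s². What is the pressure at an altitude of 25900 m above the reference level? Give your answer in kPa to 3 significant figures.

P ≈ 261 kPa

Scale height: H = RT/g = 3920 × 274 / 15.75 = 68196 m.
Barometric formula: P = P₀ exp(−z/H).
z/H = 25900/68196 = 0.37979; exp(−0.37979) = 0.68401.
P = 382.3 × 0.68401 = 261.50 kPa.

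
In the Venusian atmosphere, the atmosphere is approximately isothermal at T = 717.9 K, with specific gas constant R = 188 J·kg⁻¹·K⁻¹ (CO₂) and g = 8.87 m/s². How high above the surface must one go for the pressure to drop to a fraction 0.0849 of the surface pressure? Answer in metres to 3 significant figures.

Scale height: H = RT/g = 188 × 717.9 / 8.87 = 15216 m.
Set P/P₀ = exp(−z/H) = 0.0849, so z = −H ln(0.0849).
−ln(0.0849) = 2.4663; z = 15216 × 2.4663 = 37527 m.

z ≈ 37500 m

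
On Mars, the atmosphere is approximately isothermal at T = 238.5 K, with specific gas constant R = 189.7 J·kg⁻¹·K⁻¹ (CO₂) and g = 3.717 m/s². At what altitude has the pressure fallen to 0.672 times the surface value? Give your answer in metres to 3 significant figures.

z ≈ 4840 m

Scale height: H = RT/g = 189.7 × 238.5 / 3.717 = 12172 m.
Set P/P₀ = exp(−z/H) = 0.672, so z = −H ln(0.672).
−ln(0.672) = 0.39750; z = 12172 × 0.39750 = 4838.4 m.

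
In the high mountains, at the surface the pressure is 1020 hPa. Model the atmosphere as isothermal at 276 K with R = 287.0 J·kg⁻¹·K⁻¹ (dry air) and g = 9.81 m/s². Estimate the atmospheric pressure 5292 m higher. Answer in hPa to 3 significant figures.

P ≈ 530 hPa

Scale height: H = RT/g = 287.0 × 276 / 9.81 = 8074.6 m.
Barometric formula: P = P₀ exp(−z/H).
z/H = 5292.0/8074.6 = 0.65539; exp(−0.65539) = 0.51924.
P = 1020 × 0.51924 = 529.62 hPa.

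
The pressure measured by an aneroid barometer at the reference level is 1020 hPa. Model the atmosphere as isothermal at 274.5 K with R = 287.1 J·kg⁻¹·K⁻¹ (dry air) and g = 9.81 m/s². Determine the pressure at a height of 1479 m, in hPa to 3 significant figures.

P ≈ 848 hPa

Scale height: H = RT/g = 287.1 × 274.5 / 9.81 = 8033.5 m.
Barometric formula: P = P₀ exp(−z/H).
z/H = 1479.0/8033.5 = 0.18410; exp(−0.18410) = 0.83185.
P = 1020 × 0.83185 = 848.49 hPa.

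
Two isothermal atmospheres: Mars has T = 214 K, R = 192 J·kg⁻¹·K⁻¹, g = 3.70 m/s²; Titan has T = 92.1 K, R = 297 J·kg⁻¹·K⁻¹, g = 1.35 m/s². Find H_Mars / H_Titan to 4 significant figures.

H_Mars/H_Titan ≈ 0.5481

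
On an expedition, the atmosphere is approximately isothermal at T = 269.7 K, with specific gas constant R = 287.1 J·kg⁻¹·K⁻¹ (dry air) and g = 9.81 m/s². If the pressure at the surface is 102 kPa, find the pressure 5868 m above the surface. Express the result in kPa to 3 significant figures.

Scale height: H = RT/g = 287.1 × 269.7 / 9.81 = 7893.1 m.
Barometric formula: P = P₀ exp(−z/H).
z/H = 5868.0/7893.1 = 0.74343; exp(−0.74343) = 0.47548.
P = 102 × 0.47548 = 48.499 kPa.

P ≈ 48.5 kPa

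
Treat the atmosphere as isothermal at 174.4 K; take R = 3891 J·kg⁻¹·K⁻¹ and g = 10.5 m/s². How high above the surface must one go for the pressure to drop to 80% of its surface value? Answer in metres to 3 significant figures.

z ≈ 14400 m

Scale height: H = RT/g = 3891 × 174.4 / 10.5 = 64628 m.
Set P/P₀ = exp(−z/H) = 0.8, so z = −H ln(0.8).
−ln(0.8) = 0.22314; z = 64628 × 0.22314 = 14421 m.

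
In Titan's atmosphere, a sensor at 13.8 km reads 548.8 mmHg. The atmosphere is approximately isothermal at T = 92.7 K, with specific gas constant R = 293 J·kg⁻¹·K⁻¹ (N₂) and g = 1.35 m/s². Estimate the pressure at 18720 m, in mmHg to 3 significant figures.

Scale height: H = RT/g = 293 × 92.7 / 1.35 = 20119 m.
Between two levels, P₂ = P₁ exp(−Δz/H) with Δz = z₂ − z₁.
Δz = 18720 − 13800 = 4920.0 m; Δz/H = 4920.0/20119 = 0.24454.
P₂ = 548.8 × exp(−0.24454) = 548.8 × 0.78306 = 429.74 mmHg.

P ≈ 430 mmHg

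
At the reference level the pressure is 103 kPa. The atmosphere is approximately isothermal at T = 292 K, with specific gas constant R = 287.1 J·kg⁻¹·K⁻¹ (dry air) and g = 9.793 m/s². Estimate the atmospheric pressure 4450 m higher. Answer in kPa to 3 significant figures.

Scale height: H = RT/g = 287.1 × 292 / 9.793 = 8560.5 m.
Barometric formula: P = P₀ exp(−z/H).
z/H = 4450.0/8560.5 = 0.51983; exp(−0.51983) = 0.59462.
P = 103 × 0.59462 = 61.246 kPa.

P ≈ 61.2 kPa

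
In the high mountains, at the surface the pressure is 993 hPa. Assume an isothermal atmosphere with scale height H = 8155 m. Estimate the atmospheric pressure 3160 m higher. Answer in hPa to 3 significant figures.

P ≈ 674 hPa

Barometric formula: P = P₀ exp(−z/H).
z/H = 3160.0/8155.0 = 0.38749; exp(−0.38749) = 0.67876.
P = 993 × 0.67876 = 674.01 hPa.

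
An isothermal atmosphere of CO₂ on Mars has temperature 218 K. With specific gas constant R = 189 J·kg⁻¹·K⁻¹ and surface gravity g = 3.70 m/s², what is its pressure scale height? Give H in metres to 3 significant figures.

H ≈ 11100 m

The scale height of an isothermal atmosphere is H = RT/g.
H = 189 × 218 / 3.70 = 41202/3.70 = 11136 m.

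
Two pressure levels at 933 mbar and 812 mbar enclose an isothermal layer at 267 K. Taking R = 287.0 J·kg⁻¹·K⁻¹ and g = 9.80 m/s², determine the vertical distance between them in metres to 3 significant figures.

Hypsometric equation: Δz = (R T̄/g) ln(P₁/P₂).
R T̄/g = 287.0 × 267 / 9.80 = 7819.3 m.
ln(933/812) = ln(1.1490) = 0.13889.
Δz = 7819.3 × 0.13889 = 1086.0 m.

Δz ≈ 1090 m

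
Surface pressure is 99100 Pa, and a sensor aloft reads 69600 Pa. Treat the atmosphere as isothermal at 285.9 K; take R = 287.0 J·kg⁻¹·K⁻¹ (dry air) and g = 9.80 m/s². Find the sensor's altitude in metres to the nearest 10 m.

Scale height: H = RT/g = 287.0 × 285.9 / 9.80 = 8372.8 m.
Invert the barometric formula: z = H ln(P₀/P).
P₀/P = 99100/69600 = 1.4239; ln(1.4239) = 0.35340.
z = 8372.8 × 0.35340 = 2958.9 m.

z ≈ 2960 m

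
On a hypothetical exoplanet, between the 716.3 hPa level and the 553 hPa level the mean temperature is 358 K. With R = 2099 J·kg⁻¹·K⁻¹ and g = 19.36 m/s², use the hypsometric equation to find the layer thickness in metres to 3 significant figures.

Δz ≈ 10000 m

Hypsometric equation: Δz = (R T̄/g) ln(P₁/P₂).
R T̄/g = 2099 × 358 / 19.36 = 38814 m.
ln(716.3/553) = ln(1.2953) = 0.25874.
Δz = 38814 × 0.25874 = 10043 m.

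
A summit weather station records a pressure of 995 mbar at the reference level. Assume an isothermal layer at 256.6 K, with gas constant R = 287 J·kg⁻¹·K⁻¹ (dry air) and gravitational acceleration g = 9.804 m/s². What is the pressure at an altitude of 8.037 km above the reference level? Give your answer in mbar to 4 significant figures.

Scale height: H = RT/g = 287 × 256.6 / 9.804 = 7511.6 m.
Barometric formula: P = P₀ exp(−z/H).
z/H = 8037.0/7511.6 = 1.0699; exp(−1.0699) = 0.34304.
P = 995 × 0.34304 = 341.32 mbar.

P ≈ 341.3 mbar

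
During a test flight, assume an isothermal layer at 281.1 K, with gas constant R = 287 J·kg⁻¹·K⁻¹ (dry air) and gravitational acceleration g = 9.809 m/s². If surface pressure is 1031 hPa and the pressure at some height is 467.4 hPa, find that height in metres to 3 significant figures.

Scale height: H = RT/g = 287 × 281.1 / 9.809 = 8224.7 m.
Invert the barometric formula: z = H ln(P₀/P).
P₀/P = 1031/467.4 = 2.2058; ln(2.2058) = 0.79109.
z = 8224.7 × 0.79109 = 6506.5 m.

z ≈ 6510 m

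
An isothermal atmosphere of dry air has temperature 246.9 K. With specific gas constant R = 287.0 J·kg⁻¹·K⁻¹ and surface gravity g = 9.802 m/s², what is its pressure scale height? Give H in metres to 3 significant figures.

The scale height of an isothermal atmosphere is H = RT/g.
H = 287.0 × 246.9 / 9.802 = 70860/9.802 = 7229.1 m.

H ≈ 7230 m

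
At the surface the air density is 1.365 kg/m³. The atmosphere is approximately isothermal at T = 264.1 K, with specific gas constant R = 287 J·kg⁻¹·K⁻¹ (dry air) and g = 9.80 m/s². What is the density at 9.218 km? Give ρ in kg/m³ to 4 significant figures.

ρ ≈ 0.4145 kg/m³

Scale height: H = RT/g = 287 × 264.1 / 9.80 = 7734.4 m.
In an isothermal atmosphere, density decays like pressure: ρ = ρ₀ exp(−z/H).
z/H = 9218.0/7734.4 = 1.1918; exp(−1.1918) = 0.30367.
ρ = 1.365 × 0.30367 = 0.41451 kg/m³.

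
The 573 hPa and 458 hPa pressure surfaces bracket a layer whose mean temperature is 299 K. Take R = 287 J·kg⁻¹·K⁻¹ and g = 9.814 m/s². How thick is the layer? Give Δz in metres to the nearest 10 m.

Δz ≈ 1960 m

Hypsometric equation: Δz = (R T̄/g) ln(P₁/P₂).
R T̄/g = 287 × 299 / 9.814 = 8743.9 m.
ln(573/458) = ln(1.2511) = 0.22402.
Δz = 8743.9 × 0.22402 = 1958.8 m.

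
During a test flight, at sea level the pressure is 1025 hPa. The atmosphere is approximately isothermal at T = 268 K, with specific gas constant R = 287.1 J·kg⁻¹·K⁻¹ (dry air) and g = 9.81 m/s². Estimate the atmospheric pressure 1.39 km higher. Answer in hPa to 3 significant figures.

Scale height: H = RT/g = 287.1 × 268 / 9.81 = 7843.3 m.
Barometric formula: P = P₀ exp(−z/H).
z/H = 1390.0/7843.3 = 0.17722; exp(−0.17722) = 0.83760.
P = 1025 × 0.83760 = 858.54 hPa.

P ≈ 859 hPa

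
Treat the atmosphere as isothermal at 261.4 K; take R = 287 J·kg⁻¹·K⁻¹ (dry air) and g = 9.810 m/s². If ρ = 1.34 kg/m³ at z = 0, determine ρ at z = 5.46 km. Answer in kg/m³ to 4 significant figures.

ρ ≈ 0.6562 kg/m³

Scale height: H = RT/g = 287 × 261.4 / 9.810 = 7647.5 m.
In an isothermal atmosphere, density decays like pressure: ρ = ρ₀ exp(−z/H).
z/H = 5460.0/7647.5 = 0.71396; exp(−0.71396) = 0.48970.
ρ = 1.34 × 0.48970 = 0.65620 kg/m³.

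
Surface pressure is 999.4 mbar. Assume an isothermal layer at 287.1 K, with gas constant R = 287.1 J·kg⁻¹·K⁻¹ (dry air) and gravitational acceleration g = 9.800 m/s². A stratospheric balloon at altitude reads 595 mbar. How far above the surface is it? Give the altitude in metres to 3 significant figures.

z ≈ 4360 m

Scale height: H = RT/g = 287.1 × 287.1 / 9.800 = 8410.9 m.
Invert the barometric formula: z = H ln(P₀/P).
P₀/P = 999.4/595 = 1.6797; ln(1.6797) = 0.51862.
z = 8410.9 × 0.51862 = 4362.1 m.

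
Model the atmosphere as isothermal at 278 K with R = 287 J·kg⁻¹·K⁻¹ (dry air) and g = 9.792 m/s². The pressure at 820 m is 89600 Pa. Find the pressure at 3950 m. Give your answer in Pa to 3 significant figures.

P ≈ 61000 Pa

Scale height: H = RT/g = 287 × 278 / 9.792 = 8148.1 m.
Between two levels, P₂ = P₁ exp(−Δz/H) with Δz = z₂ − z₁.
Δz = 3950.0 − 820.00 = 3130.0 m; Δz/H = 3130.0/8148.1 = 0.38414.
P₂ = 89600 × exp(−0.38414) = 89600 × 0.68104 = 61021 Pa.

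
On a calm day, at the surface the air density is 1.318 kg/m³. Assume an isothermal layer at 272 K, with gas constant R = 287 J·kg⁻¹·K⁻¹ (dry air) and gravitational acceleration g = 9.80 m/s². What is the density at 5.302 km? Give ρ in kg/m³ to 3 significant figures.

ρ ≈ 0.677 kg/m³

Scale height: H = RT/g = 287 × 272 / 9.80 = 7965.7 m.
In an isothermal atmosphere, density decays like pressure: ρ = ρ₀ exp(−z/H).
z/H = 5302.0/7965.7 = 0.66560; exp(−0.66560) = 0.51397.
ρ = 1.318 × 0.51397 = 0.67741 kg/m³.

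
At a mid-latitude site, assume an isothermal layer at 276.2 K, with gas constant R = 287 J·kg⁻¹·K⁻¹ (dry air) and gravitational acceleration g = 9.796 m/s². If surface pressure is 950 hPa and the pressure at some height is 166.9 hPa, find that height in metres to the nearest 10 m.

Scale height: H = RT/g = 287 × 276.2 / 9.796 = 8092.0 m.
Invert the barometric formula: z = H ln(P₀/P).
P₀/P = 950/166.9 = 5.6920; ln(5.6920) = 1.7391.
z = 8092.0 × 1.7391 = 14073 m.

z ≈ 14070 m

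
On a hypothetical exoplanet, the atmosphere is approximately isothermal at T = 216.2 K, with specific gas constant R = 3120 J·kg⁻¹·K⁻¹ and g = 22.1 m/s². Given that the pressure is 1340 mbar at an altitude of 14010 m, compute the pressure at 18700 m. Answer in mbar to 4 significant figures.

Scale height: H = RT/g = 3120 × 216.2 / 22.1 = 30522 m.
Between two levels, P₂ = P₁ exp(−Δz/H) with Δz = z₂ − z₁.
Δz = 18700 − 14010 = 4690.0 m; Δz/H = 4690.0/30522 = 0.15366.
P₂ = 1340 × exp(−0.15366) = 1340 × 0.85756 = 1149.1 mbar.

P ≈ 1149 mbar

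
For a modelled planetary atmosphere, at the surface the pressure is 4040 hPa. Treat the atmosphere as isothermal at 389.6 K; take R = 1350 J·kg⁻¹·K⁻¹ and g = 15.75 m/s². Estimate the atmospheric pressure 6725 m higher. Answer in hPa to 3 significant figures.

P ≈ 3300 hPa

Scale height: H = RT/g = 1350 × 389.6 / 15.75 = 33394 m.
Barometric formula: P = P₀ exp(−z/H).
z/H = 6725.0/33394 = 0.20138; exp(−0.20138) = 0.81760.
P = 4040 × 0.81760 = 3303.1 hPa.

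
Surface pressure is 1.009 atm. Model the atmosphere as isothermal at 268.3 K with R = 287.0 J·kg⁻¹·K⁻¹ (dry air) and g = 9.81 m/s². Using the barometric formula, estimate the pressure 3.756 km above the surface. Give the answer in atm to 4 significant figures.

Scale height: H = RT/g = 287.0 × 268.3 / 9.81 = 7849.3 m.
Barometric formula: P = P₀ exp(−z/H).
z/H = 3756.0/7849.3 = 0.47851; exp(−0.47851) = 0.61971.
P = 1.009 × 0.61971 = 0.62529 atm.

P ≈ 0.6253 atm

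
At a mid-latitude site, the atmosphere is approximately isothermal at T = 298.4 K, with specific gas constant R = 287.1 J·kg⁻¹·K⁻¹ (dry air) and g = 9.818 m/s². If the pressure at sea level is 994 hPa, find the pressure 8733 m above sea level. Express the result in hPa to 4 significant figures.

Scale height: H = RT/g = 287.1 × 298.4 / 9.818 = 8725.9 m.
Barometric formula: P = P₀ exp(−z/H).
z/H = 8733.0/8725.9 = 1.0008; exp(−1.0008) = 0.36759.
P = 994 × 0.36759 = 365.38 hPa.

P ≈ 365.4 hPa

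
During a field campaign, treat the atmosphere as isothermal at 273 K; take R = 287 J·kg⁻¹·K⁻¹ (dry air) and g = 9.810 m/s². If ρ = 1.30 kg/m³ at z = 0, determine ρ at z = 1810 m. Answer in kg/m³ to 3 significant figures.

ρ ≈ 1.04 kg/m³

Scale height: H = RT/g = 287 × 273 / 9.810 = 7986.9 m.
In an isothermal atmosphere, density decays like pressure: ρ = ρ₀ exp(−z/H).
z/H = 1810.0/7986.9 = 0.22662; exp(−0.22662) = 0.79722.
ρ = 1.30 × 0.79722 = 1.0364 kg/m³.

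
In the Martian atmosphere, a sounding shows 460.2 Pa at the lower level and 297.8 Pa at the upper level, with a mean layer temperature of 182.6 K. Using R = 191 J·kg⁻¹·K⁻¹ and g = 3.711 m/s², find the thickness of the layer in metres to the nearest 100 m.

Hypsometric equation: Δz = (R T̄/g) ln(P₁/P₂).
R T̄/g = 191 × 182.6 / 3.711 = 9398.2 m.
ln(460.2/297.8) = ln(1.5453) = 0.43522.
Δz = 9398.2 × 0.43522 = 4090.3 m.

Δz ≈ 4100 m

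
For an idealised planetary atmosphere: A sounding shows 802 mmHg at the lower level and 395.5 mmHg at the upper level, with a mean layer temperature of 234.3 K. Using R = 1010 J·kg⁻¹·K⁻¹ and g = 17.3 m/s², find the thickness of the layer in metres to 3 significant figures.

Δz ≈ 9670 m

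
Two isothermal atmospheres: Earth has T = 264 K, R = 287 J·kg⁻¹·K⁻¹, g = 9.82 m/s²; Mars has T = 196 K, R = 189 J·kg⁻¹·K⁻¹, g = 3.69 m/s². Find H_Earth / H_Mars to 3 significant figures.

H_Earth/H_Mars ≈ 0.769

H = RT/g for each body.
H_Earth = 287 × 264 / 9.82 = 7715.7 m.
H_Mars = 189 × 196 / 3.69 = 10039 m.
H_Earth/H_Mars = 7715.7/10039 = 0.76857.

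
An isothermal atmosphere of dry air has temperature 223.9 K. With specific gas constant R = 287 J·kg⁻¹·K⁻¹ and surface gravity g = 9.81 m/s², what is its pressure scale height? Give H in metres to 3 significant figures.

The scale height of an isothermal atmosphere is H = RT/g.
H = 287 × 223.9 / 9.81 = 64259/9.81 = 6550.4 m.

H ≈ 6550 m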